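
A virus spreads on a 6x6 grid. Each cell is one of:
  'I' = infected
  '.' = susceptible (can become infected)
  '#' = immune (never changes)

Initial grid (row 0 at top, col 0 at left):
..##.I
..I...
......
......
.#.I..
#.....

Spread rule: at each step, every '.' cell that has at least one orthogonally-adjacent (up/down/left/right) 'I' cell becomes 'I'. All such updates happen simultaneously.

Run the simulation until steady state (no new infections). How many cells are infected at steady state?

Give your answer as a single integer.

Step 0 (initial): 3 infected
Step 1: +9 new -> 12 infected
Step 2: +11 new -> 23 infected
Step 3: +7 new -> 30 infected
Step 4: +1 new -> 31 infected
Step 5: +1 new -> 32 infected
Step 6: +0 new -> 32 infected

Answer: 32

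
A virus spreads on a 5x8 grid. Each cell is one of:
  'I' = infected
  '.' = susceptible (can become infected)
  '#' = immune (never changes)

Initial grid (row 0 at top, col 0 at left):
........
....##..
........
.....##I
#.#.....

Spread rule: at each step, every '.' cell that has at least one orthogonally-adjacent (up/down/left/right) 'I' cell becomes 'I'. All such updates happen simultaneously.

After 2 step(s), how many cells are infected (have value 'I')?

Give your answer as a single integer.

Step 0 (initial): 1 infected
Step 1: +2 new -> 3 infected
Step 2: +3 new -> 6 infected

Answer: 6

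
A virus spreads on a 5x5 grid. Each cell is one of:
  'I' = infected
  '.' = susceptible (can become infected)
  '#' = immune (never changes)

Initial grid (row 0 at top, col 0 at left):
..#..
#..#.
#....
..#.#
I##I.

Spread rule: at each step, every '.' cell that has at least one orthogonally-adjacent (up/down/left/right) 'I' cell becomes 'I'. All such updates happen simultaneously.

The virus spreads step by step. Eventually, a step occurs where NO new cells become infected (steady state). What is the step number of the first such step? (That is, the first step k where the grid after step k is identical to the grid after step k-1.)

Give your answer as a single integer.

Answer: 7

Derivation:
Step 0 (initial): 2 infected
Step 1: +3 new -> 5 infected
Step 2: +2 new -> 7 infected
Step 3: +3 new -> 10 infected
Step 4: +3 new -> 13 infected
Step 5: +2 new -> 15 infected
Step 6: +2 new -> 17 infected
Step 7: +0 new -> 17 infected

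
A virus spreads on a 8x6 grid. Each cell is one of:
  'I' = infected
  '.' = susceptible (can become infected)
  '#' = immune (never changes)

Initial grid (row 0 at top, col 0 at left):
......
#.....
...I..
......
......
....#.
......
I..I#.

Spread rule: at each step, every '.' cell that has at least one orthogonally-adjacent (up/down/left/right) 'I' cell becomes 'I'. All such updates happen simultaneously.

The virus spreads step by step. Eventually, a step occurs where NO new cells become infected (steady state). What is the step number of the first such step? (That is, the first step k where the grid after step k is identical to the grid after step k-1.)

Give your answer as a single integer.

Answer: 6

Derivation:
Step 0 (initial): 3 infected
Step 1: +8 new -> 11 infected
Step 2: +13 new -> 24 infected
Step 3: +13 new -> 37 infected
Step 4: +7 new -> 44 infected
Step 5: +1 new -> 45 infected
Step 6: +0 new -> 45 infected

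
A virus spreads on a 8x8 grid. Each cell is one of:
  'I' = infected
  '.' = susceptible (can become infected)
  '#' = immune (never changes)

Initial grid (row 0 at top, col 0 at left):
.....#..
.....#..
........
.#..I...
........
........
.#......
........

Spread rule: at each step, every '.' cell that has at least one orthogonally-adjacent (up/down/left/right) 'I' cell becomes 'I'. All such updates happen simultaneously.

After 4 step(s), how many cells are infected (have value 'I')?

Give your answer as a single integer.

Answer: 35

Derivation:
Step 0 (initial): 1 infected
Step 1: +4 new -> 5 infected
Step 2: +8 new -> 13 infected
Step 3: +10 new -> 23 infected
Step 4: +12 new -> 35 infected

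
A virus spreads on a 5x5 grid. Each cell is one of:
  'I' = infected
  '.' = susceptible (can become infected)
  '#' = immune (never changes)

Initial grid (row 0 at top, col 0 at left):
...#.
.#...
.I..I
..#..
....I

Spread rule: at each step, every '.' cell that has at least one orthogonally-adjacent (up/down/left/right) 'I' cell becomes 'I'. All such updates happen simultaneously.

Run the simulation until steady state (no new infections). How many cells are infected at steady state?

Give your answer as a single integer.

Answer: 22

Derivation:
Step 0 (initial): 3 infected
Step 1: +7 new -> 10 infected
Step 2: +8 new -> 18 infected
Step 3: +3 new -> 21 infected
Step 4: +1 new -> 22 infected
Step 5: +0 new -> 22 infected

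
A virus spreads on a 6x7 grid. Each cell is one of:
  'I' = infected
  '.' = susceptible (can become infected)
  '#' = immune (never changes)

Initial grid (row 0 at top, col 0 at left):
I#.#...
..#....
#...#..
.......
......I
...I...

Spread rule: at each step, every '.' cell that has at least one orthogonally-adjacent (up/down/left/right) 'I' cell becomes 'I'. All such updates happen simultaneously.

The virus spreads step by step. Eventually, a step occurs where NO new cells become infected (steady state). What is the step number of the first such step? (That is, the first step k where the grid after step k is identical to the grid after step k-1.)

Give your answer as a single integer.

Answer: 7

Derivation:
Step 0 (initial): 3 infected
Step 1: +7 new -> 10 infected
Step 2: +8 new -> 18 infected
Step 3: +8 new -> 26 infected
Step 4: +6 new -> 32 infected
Step 5: +3 new -> 35 infected
Step 6: +1 new -> 36 infected
Step 7: +0 new -> 36 infected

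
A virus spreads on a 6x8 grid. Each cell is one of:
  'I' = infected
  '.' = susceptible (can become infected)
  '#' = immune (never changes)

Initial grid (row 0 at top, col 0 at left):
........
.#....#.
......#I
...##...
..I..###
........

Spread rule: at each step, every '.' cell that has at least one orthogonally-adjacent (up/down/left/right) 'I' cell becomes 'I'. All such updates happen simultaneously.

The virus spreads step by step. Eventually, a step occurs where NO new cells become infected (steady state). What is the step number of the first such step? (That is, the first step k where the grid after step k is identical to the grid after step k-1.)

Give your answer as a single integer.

Step 0 (initial): 2 infected
Step 1: +6 new -> 8 infected
Step 2: +8 new -> 16 infected
Step 3: +8 new -> 24 infected
Step 4: +7 new -> 31 infected
Step 5: +7 new -> 38 infected
Step 6: +2 new -> 40 infected
Step 7: +0 new -> 40 infected

Answer: 7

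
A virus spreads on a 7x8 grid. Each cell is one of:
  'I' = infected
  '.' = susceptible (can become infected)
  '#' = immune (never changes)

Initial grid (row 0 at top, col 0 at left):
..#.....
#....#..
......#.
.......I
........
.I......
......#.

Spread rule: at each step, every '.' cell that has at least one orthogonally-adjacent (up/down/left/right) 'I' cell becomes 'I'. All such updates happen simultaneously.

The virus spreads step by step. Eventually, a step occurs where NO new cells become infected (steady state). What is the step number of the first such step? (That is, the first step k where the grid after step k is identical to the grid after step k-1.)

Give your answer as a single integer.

Answer: 8

Derivation:
Step 0 (initial): 2 infected
Step 1: +7 new -> 9 infected
Step 2: +10 new -> 19 infected
Step 3: +13 new -> 32 infected
Step 4: +9 new -> 41 infected
Step 5: +6 new -> 47 infected
Step 6: +3 new -> 50 infected
Step 7: +1 new -> 51 infected
Step 8: +0 new -> 51 infected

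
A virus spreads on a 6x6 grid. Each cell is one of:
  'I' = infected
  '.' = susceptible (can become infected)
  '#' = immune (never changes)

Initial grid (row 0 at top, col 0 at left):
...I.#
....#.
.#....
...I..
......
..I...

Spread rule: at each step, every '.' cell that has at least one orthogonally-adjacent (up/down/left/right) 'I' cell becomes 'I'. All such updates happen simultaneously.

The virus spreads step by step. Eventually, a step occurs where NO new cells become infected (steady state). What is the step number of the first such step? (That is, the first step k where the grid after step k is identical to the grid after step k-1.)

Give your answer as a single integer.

Answer: 5

Derivation:
Step 0 (initial): 3 infected
Step 1: +10 new -> 13 infected
Step 2: +10 new -> 23 infected
Step 3: +7 new -> 30 infected
Step 4: +3 new -> 33 infected
Step 5: +0 new -> 33 infected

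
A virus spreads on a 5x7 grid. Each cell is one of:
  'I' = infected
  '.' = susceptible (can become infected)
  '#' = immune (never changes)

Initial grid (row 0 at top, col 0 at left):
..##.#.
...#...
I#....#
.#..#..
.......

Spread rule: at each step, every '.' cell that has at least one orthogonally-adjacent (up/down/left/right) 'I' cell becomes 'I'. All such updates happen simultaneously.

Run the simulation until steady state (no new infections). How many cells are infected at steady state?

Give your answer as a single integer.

Step 0 (initial): 1 infected
Step 1: +2 new -> 3 infected
Step 2: +3 new -> 6 infected
Step 3: +3 new -> 9 infected
Step 4: +2 new -> 11 infected
Step 5: +3 new -> 14 infected
Step 6: +3 new -> 17 infected
Step 7: +3 new -> 20 infected
Step 8: +4 new -> 24 infected
Step 9: +2 new -> 26 infected
Step 10: +1 new -> 27 infected
Step 11: +0 new -> 27 infected

Answer: 27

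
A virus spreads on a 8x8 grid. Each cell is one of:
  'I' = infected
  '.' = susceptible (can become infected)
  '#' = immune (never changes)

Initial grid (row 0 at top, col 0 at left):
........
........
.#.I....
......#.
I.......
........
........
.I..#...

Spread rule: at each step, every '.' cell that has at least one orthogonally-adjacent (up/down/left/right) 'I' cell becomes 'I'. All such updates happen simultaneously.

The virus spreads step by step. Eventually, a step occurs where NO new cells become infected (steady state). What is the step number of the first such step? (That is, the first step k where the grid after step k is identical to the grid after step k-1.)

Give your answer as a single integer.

Step 0 (initial): 3 infected
Step 1: +10 new -> 13 infected
Step 2: +14 new -> 27 infected
Step 3: +11 new -> 38 infected
Step 4: +8 new -> 46 infected
Step 5: +6 new -> 52 infected
Step 6: +5 new -> 57 infected
Step 7: +3 new -> 60 infected
Step 8: +1 new -> 61 infected
Step 9: +0 new -> 61 infected

Answer: 9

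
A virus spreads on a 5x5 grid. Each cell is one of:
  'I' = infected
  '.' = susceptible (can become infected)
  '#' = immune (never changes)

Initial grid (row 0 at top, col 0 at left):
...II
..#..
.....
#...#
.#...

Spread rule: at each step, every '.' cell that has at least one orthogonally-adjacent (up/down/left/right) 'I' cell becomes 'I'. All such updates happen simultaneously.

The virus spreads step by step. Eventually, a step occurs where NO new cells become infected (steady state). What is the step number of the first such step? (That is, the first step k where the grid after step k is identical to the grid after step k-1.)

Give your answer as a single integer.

Step 0 (initial): 2 infected
Step 1: +3 new -> 5 infected
Step 2: +3 new -> 8 infected
Step 3: +4 new -> 12 infected
Step 4: +4 new -> 16 infected
Step 5: +4 new -> 20 infected
Step 6: +0 new -> 20 infected

Answer: 6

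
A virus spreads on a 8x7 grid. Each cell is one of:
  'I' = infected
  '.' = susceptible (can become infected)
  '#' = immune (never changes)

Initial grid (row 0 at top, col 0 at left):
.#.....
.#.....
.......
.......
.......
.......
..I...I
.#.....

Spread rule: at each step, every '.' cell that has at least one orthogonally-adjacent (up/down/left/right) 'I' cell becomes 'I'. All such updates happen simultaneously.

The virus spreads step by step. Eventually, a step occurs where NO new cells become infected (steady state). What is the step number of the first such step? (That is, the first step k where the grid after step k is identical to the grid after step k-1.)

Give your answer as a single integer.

Step 0 (initial): 2 infected
Step 1: +7 new -> 9 infected
Step 2: +9 new -> 18 infected
Step 3: +9 new -> 27 infected
Step 4: +7 new -> 34 infected
Step 5: +7 new -> 41 infected
Step 6: +6 new -> 47 infected
Step 7: +4 new -> 51 infected
Step 8: +2 new -> 53 infected
Step 9: +0 new -> 53 infected

Answer: 9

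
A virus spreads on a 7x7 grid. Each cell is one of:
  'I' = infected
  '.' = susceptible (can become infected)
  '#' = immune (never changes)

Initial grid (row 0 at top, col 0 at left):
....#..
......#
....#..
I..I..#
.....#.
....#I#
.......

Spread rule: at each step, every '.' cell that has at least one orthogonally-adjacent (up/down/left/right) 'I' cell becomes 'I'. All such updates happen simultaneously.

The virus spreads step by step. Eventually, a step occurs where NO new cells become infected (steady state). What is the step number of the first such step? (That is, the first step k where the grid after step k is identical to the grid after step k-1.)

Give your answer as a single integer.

Answer: 7

Derivation:
Step 0 (initial): 3 infected
Step 1: +8 new -> 11 infected
Step 2: +12 new -> 23 infected
Step 3: +10 new -> 33 infected
Step 4: +6 new -> 39 infected
Step 5: +1 new -> 40 infected
Step 6: +1 new -> 41 infected
Step 7: +0 new -> 41 infected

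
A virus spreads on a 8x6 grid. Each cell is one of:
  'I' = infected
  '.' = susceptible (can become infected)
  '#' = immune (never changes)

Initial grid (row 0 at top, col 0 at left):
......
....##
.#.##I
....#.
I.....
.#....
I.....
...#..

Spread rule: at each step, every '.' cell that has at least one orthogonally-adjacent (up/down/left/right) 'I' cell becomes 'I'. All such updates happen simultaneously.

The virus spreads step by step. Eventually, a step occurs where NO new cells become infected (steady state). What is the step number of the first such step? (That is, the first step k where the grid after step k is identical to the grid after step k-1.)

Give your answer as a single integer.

Step 0 (initial): 3 infected
Step 1: +6 new -> 9 infected
Step 2: +6 new -> 15 infected
Step 3: +8 new -> 23 infected
Step 4: +8 new -> 31 infected
Step 5: +4 new -> 35 infected
Step 6: +2 new -> 37 infected
Step 7: +1 new -> 38 infected
Step 8: +1 new -> 39 infected
Step 9: +1 new -> 40 infected
Step 10: +0 new -> 40 infected

Answer: 10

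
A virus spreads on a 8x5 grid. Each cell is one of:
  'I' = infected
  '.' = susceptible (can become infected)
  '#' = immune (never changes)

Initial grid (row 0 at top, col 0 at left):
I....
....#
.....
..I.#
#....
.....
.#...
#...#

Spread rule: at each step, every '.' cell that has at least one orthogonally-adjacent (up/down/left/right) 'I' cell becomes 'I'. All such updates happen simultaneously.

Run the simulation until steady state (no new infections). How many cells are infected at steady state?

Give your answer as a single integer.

Answer: 34

Derivation:
Step 0 (initial): 2 infected
Step 1: +6 new -> 8 infected
Step 2: +10 new -> 18 infected
Step 3: +7 new -> 25 infected
Step 4: +5 new -> 30 infected
Step 5: +4 new -> 34 infected
Step 6: +0 new -> 34 infected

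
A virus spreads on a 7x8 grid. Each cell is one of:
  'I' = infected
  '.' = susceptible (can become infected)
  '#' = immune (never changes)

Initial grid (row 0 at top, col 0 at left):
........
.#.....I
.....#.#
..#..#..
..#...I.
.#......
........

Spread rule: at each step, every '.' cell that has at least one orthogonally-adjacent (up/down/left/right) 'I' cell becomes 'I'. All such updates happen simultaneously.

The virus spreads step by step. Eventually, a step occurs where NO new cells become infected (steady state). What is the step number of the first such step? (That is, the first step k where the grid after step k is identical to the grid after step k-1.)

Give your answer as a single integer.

Step 0 (initial): 2 infected
Step 1: +6 new -> 8 infected
Step 2: +8 new -> 16 infected
Step 3: +7 new -> 23 infected
Step 4: +6 new -> 29 infected
Step 5: +5 new -> 34 infected
Step 6: +3 new -> 37 infected
Step 7: +3 new -> 40 infected
Step 8: +4 new -> 44 infected
Step 9: +4 new -> 48 infected
Step 10: +1 new -> 49 infected
Step 11: +0 new -> 49 infected

Answer: 11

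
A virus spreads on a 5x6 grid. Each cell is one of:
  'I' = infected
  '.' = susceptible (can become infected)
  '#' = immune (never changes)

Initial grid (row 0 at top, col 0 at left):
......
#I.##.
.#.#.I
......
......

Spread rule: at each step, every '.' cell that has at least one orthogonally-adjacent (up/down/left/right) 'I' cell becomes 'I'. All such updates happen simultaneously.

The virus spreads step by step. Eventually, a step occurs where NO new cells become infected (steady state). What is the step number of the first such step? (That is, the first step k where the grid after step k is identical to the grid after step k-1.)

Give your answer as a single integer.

Answer: 7

Derivation:
Step 0 (initial): 2 infected
Step 1: +5 new -> 7 infected
Step 2: +6 new -> 13 infected
Step 3: +5 new -> 18 infected
Step 4: +3 new -> 21 infected
Step 5: +2 new -> 23 infected
Step 6: +2 new -> 25 infected
Step 7: +0 new -> 25 infected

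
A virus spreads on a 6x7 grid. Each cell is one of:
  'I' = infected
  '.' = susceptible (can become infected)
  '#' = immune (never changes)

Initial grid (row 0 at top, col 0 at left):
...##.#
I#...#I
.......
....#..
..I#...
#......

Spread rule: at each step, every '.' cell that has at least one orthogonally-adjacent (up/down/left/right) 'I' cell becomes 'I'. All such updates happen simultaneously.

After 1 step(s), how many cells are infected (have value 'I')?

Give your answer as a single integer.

Answer: 9

Derivation:
Step 0 (initial): 3 infected
Step 1: +6 new -> 9 infected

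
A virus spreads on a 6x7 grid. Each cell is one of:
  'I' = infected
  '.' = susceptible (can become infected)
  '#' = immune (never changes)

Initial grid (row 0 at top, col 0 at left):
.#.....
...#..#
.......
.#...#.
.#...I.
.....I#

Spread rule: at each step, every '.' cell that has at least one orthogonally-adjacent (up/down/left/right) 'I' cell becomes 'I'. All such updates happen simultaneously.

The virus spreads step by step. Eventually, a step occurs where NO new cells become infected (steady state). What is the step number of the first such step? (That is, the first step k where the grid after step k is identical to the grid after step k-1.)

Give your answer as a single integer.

Step 0 (initial): 2 infected
Step 1: +3 new -> 5 infected
Step 2: +4 new -> 9 infected
Step 3: +5 new -> 14 infected
Step 4: +5 new -> 19 infected
Step 5: +4 new -> 23 infected
Step 6: +5 new -> 28 infected
Step 7: +5 new -> 33 infected
Step 8: +1 new -> 34 infected
Step 9: +1 new -> 35 infected
Step 10: +0 new -> 35 infected

Answer: 10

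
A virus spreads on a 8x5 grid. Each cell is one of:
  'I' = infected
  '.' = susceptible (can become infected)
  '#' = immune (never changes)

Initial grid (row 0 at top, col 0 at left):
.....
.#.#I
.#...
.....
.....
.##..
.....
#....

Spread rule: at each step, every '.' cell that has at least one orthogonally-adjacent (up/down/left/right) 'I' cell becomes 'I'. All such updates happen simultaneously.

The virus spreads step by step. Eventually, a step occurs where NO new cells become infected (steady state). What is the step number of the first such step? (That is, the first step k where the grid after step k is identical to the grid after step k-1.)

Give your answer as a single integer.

Answer: 10

Derivation:
Step 0 (initial): 1 infected
Step 1: +2 new -> 3 infected
Step 2: +3 new -> 6 infected
Step 3: +4 new -> 10 infected
Step 4: +5 new -> 15 infected
Step 5: +5 new -> 20 infected
Step 6: +5 new -> 25 infected
Step 7: +4 new -> 29 infected
Step 8: +3 new -> 32 infected
Step 9: +2 new -> 34 infected
Step 10: +0 new -> 34 infected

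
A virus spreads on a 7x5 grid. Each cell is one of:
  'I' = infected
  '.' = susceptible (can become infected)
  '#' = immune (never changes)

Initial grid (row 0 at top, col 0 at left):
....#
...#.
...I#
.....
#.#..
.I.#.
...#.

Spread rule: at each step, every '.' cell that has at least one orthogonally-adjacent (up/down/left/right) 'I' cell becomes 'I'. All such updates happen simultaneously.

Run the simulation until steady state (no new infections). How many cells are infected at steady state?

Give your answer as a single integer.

Answer: 27

Derivation:
Step 0 (initial): 2 infected
Step 1: +6 new -> 8 infected
Step 2: +8 new -> 16 infected
Step 3: +5 new -> 21 infected
Step 4: +4 new -> 25 infected
Step 5: +2 new -> 27 infected
Step 6: +0 new -> 27 infected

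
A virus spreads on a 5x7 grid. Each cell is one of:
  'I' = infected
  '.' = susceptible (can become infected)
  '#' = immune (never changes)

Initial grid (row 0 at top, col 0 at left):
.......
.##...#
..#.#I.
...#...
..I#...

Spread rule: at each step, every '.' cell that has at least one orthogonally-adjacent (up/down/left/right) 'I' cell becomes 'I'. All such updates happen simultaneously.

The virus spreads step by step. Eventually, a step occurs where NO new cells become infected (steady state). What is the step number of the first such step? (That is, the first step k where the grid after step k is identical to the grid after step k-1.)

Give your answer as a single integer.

Step 0 (initial): 2 infected
Step 1: +5 new -> 7 infected
Step 2: +7 new -> 14 infected
Step 3: +7 new -> 21 infected
Step 4: +3 new -> 24 infected
Step 5: +2 new -> 26 infected
Step 6: +2 new -> 28 infected
Step 7: +0 new -> 28 infected

Answer: 7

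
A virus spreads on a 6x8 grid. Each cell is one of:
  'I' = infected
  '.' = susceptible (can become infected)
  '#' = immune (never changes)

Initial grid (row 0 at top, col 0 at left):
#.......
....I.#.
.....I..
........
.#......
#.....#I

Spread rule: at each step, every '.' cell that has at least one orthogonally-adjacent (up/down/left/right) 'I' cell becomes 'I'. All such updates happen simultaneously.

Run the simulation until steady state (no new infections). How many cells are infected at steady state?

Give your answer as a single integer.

Step 0 (initial): 3 infected
Step 1: +7 new -> 10 infected
Step 2: +10 new -> 20 infected
Step 3: +8 new -> 28 infected
Step 4: +7 new -> 35 infected
Step 5: +4 new -> 39 infected
Step 6: +2 new -> 41 infected
Step 7: +2 new -> 43 infected
Step 8: +0 new -> 43 infected

Answer: 43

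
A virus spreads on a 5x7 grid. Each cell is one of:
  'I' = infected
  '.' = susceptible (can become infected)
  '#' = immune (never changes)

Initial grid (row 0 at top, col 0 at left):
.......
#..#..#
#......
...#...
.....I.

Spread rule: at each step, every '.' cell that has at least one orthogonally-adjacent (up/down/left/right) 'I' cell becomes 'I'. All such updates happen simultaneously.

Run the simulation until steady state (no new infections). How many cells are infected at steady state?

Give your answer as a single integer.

Step 0 (initial): 1 infected
Step 1: +3 new -> 4 infected
Step 2: +4 new -> 8 infected
Step 3: +4 new -> 12 infected
Step 4: +5 new -> 17 infected
Step 5: +5 new -> 22 infected
Step 6: +4 new -> 26 infected
Step 7: +2 new -> 28 infected
Step 8: +1 new -> 29 infected
Step 9: +1 new -> 30 infected
Step 10: +0 new -> 30 infected

Answer: 30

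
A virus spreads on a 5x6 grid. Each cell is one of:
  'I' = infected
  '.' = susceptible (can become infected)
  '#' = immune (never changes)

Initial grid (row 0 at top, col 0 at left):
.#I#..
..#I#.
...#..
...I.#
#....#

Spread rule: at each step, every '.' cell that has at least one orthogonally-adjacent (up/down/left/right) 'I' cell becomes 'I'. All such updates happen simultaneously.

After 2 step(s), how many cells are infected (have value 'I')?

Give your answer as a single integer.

Step 0 (initial): 3 infected
Step 1: +3 new -> 6 infected
Step 2: +5 new -> 11 infected

Answer: 11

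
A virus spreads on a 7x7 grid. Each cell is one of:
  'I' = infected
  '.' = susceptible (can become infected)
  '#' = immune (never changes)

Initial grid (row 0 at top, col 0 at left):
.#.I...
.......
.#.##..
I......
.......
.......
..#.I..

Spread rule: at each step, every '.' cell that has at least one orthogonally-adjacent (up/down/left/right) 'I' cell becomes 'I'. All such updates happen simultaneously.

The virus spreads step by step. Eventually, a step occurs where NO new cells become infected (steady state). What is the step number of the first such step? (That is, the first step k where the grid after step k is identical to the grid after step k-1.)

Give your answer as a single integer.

Answer: 6

Derivation:
Step 0 (initial): 3 infected
Step 1: +9 new -> 12 infected
Step 2: +11 new -> 23 infected
Step 3: +14 new -> 37 infected
Step 4: +5 new -> 42 infected
Step 5: +2 new -> 44 infected
Step 6: +0 new -> 44 infected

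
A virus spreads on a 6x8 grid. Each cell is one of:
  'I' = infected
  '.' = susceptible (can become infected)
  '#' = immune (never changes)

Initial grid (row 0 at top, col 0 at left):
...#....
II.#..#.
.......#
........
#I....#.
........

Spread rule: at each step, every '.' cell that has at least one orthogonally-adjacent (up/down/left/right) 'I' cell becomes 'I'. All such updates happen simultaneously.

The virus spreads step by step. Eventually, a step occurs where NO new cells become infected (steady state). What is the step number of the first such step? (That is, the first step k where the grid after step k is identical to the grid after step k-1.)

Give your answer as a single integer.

Step 0 (initial): 3 infected
Step 1: +8 new -> 11 infected
Step 2: +7 new -> 18 infected
Step 3: +4 new -> 22 infected
Step 4: +4 new -> 26 infected
Step 5: +4 new -> 30 infected
Step 6: +5 new -> 35 infected
Step 7: +3 new -> 38 infected
Step 8: +2 new -> 40 infected
Step 9: +1 new -> 41 infected
Step 10: +1 new -> 42 infected
Step 11: +0 new -> 42 infected

Answer: 11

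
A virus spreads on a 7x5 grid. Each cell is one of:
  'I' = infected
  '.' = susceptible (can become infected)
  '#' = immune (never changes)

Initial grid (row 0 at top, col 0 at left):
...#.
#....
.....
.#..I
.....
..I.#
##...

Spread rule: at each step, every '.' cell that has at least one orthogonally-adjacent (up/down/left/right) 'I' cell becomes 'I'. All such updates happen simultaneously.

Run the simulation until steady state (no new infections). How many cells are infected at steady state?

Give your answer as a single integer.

Step 0 (initial): 2 infected
Step 1: +7 new -> 9 infected
Step 2: +7 new -> 16 infected
Step 3: +5 new -> 21 infected
Step 4: +3 new -> 24 infected
Step 5: +3 new -> 27 infected
Step 6: +1 new -> 28 infected
Step 7: +1 new -> 29 infected
Step 8: +0 new -> 29 infected

Answer: 29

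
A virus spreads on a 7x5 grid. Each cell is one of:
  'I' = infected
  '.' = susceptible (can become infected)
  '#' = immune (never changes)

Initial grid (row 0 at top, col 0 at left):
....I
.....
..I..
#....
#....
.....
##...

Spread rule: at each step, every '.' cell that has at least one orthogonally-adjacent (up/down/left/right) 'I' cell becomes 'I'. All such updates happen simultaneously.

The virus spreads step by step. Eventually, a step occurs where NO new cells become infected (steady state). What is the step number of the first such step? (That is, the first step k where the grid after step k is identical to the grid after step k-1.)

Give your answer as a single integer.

Step 0 (initial): 2 infected
Step 1: +6 new -> 8 infected
Step 2: +8 new -> 16 infected
Step 3: +6 new -> 22 infected
Step 4: +5 new -> 27 infected
Step 5: +3 new -> 30 infected
Step 6: +1 new -> 31 infected
Step 7: +0 new -> 31 infected

Answer: 7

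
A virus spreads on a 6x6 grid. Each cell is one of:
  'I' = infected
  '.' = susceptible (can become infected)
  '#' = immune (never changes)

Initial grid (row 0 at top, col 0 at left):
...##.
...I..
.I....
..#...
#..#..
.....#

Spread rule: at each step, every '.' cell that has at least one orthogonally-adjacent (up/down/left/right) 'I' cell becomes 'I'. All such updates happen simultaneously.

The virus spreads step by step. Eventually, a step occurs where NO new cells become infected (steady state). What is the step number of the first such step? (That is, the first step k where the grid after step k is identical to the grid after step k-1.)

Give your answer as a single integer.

Answer: 6

Derivation:
Step 0 (initial): 2 infected
Step 1: +7 new -> 9 infected
Step 2: +8 new -> 17 infected
Step 3: +6 new -> 23 infected
Step 4: +4 new -> 27 infected
Step 5: +3 new -> 30 infected
Step 6: +0 new -> 30 infected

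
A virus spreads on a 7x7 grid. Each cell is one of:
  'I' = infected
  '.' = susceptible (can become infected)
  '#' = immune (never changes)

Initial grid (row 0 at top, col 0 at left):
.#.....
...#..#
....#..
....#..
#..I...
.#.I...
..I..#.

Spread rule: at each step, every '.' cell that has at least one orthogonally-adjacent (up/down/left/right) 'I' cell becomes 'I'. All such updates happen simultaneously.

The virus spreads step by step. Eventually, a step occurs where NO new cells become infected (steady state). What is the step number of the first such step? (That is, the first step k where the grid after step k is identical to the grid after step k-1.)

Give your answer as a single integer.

Step 0 (initial): 3 infected
Step 1: +7 new -> 10 infected
Step 2: +7 new -> 17 infected
Step 3: +6 new -> 23 infected
Step 4: +6 new -> 29 infected
Step 5: +5 new -> 34 infected
Step 6: +4 new -> 38 infected
Step 7: +3 new -> 41 infected
Step 8: +0 new -> 41 infected

Answer: 8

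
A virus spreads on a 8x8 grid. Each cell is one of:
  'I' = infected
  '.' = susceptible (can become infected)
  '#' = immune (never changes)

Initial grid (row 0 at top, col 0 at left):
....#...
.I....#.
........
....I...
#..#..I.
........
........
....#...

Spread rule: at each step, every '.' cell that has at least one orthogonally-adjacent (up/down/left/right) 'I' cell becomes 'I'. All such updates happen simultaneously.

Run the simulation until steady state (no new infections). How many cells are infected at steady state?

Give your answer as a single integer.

Step 0 (initial): 3 infected
Step 1: +12 new -> 15 infected
Step 2: +16 new -> 31 infected
Step 3: +11 new -> 42 infected
Step 4: +7 new -> 49 infected
Step 5: +6 new -> 55 infected
Step 6: +3 new -> 58 infected
Step 7: +1 new -> 59 infected
Step 8: +0 new -> 59 infected

Answer: 59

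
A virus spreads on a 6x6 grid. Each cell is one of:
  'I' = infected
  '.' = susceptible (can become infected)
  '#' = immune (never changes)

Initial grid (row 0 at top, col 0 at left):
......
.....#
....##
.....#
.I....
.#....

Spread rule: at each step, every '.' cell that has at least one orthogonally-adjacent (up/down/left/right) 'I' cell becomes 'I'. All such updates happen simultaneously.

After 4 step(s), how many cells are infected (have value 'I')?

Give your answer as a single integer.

Step 0 (initial): 1 infected
Step 1: +3 new -> 4 infected
Step 2: +6 new -> 10 infected
Step 3: +6 new -> 16 infected
Step 4: +7 new -> 23 infected

Answer: 23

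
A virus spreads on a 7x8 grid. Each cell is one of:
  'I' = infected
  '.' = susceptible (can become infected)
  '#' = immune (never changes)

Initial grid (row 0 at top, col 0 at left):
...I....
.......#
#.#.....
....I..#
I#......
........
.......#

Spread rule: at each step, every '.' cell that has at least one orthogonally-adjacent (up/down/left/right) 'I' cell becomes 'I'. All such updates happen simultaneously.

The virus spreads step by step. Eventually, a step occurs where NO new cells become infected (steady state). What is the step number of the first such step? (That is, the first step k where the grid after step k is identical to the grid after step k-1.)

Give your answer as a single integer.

Step 0 (initial): 3 infected
Step 1: +9 new -> 12 infected
Step 2: +14 new -> 26 infected
Step 3: +13 new -> 39 infected
Step 4: +9 new -> 48 infected
Step 5: +2 new -> 50 infected
Step 6: +0 new -> 50 infected

Answer: 6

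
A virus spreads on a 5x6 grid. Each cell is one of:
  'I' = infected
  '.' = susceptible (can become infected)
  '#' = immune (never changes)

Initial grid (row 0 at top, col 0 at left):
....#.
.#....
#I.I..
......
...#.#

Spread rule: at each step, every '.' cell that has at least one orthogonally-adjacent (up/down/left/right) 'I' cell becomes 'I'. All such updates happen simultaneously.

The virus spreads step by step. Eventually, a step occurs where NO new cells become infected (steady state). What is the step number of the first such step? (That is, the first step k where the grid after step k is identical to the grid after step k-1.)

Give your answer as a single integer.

Step 0 (initial): 2 infected
Step 1: +5 new -> 7 infected
Step 2: +8 new -> 15 infected
Step 3: +6 new -> 21 infected
Step 4: +2 new -> 23 infected
Step 5: +1 new -> 24 infected
Step 6: +1 new -> 25 infected
Step 7: +0 new -> 25 infected

Answer: 7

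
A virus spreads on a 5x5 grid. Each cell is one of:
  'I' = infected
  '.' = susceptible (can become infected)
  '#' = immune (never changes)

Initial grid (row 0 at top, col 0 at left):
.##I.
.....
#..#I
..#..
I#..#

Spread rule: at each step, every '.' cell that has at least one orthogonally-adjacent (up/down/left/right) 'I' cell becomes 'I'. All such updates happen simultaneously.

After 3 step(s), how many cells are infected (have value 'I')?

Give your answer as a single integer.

Step 0 (initial): 3 infected
Step 1: +5 new -> 8 infected
Step 2: +3 new -> 11 infected
Step 3: +4 new -> 15 infected

Answer: 15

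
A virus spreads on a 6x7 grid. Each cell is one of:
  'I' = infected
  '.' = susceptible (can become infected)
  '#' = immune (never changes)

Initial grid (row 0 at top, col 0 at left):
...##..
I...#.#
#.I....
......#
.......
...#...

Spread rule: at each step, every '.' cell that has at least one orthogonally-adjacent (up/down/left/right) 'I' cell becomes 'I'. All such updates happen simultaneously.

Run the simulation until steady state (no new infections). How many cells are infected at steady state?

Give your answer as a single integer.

Answer: 35

Derivation:
Step 0 (initial): 2 infected
Step 1: +6 new -> 8 infected
Step 2: +7 new -> 15 infected
Step 3: +6 new -> 21 infected
Step 4: +6 new -> 27 infected
Step 5: +4 new -> 31 infected
Step 6: +3 new -> 34 infected
Step 7: +1 new -> 35 infected
Step 8: +0 new -> 35 infected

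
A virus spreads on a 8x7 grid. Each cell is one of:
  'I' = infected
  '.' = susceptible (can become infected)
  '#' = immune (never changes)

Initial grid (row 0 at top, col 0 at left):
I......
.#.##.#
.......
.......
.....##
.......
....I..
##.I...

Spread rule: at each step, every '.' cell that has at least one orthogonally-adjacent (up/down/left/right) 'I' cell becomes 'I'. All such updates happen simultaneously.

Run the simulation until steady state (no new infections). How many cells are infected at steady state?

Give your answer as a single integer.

Answer: 48

Derivation:
Step 0 (initial): 3 infected
Step 1: +7 new -> 10 infected
Step 2: +8 new -> 18 infected
Step 3: +10 new -> 28 infected
Step 4: +10 new -> 38 infected
Step 5: +7 new -> 45 infected
Step 6: +3 new -> 48 infected
Step 7: +0 new -> 48 infected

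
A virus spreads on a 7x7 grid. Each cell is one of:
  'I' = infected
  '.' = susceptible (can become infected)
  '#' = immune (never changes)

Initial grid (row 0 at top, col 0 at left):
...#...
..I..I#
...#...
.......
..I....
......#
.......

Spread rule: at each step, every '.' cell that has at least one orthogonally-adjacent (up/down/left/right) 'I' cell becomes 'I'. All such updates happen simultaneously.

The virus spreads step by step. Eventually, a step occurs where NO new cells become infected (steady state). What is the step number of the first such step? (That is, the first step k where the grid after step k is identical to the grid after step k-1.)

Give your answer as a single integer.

Answer: 7

Derivation:
Step 0 (initial): 3 infected
Step 1: +11 new -> 14 infected
Step 2: +15 new -> 29 infected
Step 3: +10 new -> 39 infected
Step 4: +4 new -> 43 infected
Step 5: +1 new -> 44 infected
Step 6: +1 new -> 45 infected
Step 7: +0 new -> 45 infected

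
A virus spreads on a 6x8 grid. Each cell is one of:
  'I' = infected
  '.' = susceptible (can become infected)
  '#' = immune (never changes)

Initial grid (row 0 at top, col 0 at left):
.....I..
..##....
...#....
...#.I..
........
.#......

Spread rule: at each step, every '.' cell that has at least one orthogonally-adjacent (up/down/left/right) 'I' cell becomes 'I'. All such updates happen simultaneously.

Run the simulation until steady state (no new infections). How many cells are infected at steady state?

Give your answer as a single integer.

Answer: 43

Derivation:
Step 0 (initial): 2 infected
Step 1: +7 new -> 9 infected
Step 2: +10 new -> 19 infected
Step 3: +7 new -> 26 infected
Step 4: +4 new -> 30 infected
Step 5: +5 new -> 35 infected
Step 6: +5 new -> 40 infected
Step 7: +3 new -> 43 infected
Step 8: +0 new -> 43 infected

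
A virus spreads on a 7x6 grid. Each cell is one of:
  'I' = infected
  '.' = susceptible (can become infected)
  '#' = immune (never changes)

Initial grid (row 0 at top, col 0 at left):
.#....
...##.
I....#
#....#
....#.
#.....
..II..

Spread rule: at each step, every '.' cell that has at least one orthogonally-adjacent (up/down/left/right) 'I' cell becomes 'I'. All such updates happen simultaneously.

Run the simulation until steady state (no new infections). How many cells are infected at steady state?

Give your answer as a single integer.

Step 0 (initial): 3 infected
Step 1: +6 new -> 9 infected
Step 2: +10 new -> 19 infected
Step 3: +6 new -> 25 infected
Step 4: +5 new -> 30 infected
Step 5: +1 new -> 31 infected
Step 6: +1 new -> 32 infected
Step 7: +1 new -> 33 infected
Step 8: +1 new -> 34 infected
Step 9: +0 new -> 34 infected

Answer: 34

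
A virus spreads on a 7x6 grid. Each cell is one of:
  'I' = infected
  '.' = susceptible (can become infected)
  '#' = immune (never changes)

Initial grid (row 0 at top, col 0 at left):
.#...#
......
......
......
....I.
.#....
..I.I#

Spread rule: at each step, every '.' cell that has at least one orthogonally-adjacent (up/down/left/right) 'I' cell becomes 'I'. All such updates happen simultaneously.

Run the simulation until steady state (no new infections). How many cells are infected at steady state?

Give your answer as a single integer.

Answer: 38

Derivation:
Step 0 (initial): 3 infected
Step 1: +7 new -> 10 infected
Step 2: +7 new -> 17 infected
Step 3: +6 new -> 23 infected
Step 4: +6 new -> 29 infected
Step 5: +4 new -> 33 infected
Step 6: +3 new -> 36 infected
Step 7: +1 new -> 37 infected
Step 8: +1 new -> 38 infected
Step 9: +0 new -> 38 infected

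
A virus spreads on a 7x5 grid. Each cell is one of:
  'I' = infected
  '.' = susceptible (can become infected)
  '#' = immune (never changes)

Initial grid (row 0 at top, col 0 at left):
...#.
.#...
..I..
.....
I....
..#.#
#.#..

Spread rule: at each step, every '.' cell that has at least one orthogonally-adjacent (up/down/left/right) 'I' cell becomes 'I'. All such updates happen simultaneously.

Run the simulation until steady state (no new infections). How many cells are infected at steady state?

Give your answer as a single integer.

Answer: 29

Derivation:
Step 0 (initial): 2 infected
Step 1: +7 new -> 9 infected
Step 2: +8 new -> 17 infected
Step 3: +6 new -> 23 infected
Step 4: +4 new -> 27 infected
Step 5: +1 new -> 28 infected
Step 6: +1 new -> 29 infected
Step 7: +0 new -> 29 infected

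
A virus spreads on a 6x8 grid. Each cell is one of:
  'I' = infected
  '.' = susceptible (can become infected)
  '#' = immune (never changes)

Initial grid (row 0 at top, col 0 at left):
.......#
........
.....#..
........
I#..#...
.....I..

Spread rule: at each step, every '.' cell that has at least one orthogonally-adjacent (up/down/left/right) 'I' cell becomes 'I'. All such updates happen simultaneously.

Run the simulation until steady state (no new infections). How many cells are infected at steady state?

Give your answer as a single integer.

Answer: 44

Derivation:
Step 0 (initial): 2 infected
Step 1: +5 new -> 7 infected
Step 2: +7 new -> 14 infected
Step 3: +8 new -> 22 infected
Step 4: +8 new -> 30 infected
Step 5: +6 new -> 36 infected
Step 6: +6 new -> 42 infected
Step 7: +2 new -> 44 infected
Step 8: +0 new -> 44 infected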